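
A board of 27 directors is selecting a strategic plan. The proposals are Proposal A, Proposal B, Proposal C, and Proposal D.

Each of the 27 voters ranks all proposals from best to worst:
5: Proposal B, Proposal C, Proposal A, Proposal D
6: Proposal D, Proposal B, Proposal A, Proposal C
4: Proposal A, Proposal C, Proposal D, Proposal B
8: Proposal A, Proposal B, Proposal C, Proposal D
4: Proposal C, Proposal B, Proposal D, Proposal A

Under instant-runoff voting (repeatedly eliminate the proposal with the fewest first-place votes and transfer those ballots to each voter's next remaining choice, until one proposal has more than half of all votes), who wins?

Round 1: Proposal A 12, Proposal B 5, Proposal C 4, Proposal D 6. Proposal C eliminated.
Round 2: Proposal A 12, Proposal B 9, Proposal D 6. Proposal D eliminated.
Round 3: Proposal A 12, Proposal B 15. Proposal B has a majority (≥14).

Proposal B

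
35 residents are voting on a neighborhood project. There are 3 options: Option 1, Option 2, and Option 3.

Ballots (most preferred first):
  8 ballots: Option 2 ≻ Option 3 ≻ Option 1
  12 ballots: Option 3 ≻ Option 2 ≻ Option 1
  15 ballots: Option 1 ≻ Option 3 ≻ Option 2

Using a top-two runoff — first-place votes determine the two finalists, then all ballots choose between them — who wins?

Option 3

Round 1 first-place votes: Option 1 15, Option 2 8, Option 3 12. Option 1 and Option 3 advance.
Runoff: Option 1 is ranked above Option 3 on 15 ballots, Option 3 above Option 1 on 20.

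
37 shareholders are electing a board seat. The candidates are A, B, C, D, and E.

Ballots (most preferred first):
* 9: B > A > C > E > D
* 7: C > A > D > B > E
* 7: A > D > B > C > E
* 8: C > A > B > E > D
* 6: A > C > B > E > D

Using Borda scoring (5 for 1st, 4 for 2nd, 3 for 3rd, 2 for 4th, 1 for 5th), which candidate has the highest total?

A

A: 9×4 + 7×4 + 7×5 + 8×4 + 6×5 = 161
B: 9×5 + 7×2 + 7×3 + 8×3 + 6×3 = 122
C: 9×3 + 7×5 + 7×2 + 8×5 + 6×4 = 140
D: 9×1 + 7×3 + 7×4 + 8×1 + 6×1 = 72
E: 9×2 + 7×1 + 7×1 + 8×2 + 6×2 = 60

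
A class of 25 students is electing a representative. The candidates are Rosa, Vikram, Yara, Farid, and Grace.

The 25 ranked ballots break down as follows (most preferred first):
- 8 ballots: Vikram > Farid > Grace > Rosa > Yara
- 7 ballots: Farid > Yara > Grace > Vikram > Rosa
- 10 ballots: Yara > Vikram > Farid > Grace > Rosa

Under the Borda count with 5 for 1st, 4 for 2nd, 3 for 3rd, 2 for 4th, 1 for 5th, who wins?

Rosa: 8×2 + 7×1 + 10×1 = 33
Vikram: 8×5 + 7×2 + 10×4 = 94
Yara: 8×1 + 7×4 + 10×5 = 86
Farid: 8×4 + 7×5 + 10×3 = 97
Grace: 8×3 + 7×3 + 10×2 = 65

Farid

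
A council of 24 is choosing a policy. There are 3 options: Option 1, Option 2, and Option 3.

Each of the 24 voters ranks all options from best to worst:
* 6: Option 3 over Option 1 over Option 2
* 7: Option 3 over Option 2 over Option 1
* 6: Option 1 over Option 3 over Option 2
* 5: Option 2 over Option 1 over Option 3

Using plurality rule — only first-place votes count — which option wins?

First-place votes: Option 1 6, Option 2 5, Option 3 13.

Option 3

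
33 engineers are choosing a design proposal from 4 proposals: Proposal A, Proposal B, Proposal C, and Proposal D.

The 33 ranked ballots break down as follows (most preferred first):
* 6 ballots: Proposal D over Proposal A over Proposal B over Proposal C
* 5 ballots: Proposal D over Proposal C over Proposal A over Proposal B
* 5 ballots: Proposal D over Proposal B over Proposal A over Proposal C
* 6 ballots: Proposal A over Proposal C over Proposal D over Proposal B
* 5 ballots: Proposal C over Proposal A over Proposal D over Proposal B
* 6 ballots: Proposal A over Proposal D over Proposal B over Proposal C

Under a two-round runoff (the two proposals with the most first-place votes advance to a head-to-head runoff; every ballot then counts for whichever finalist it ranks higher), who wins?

Round 1 first-place votes: Proposal A 12, Proposal B 0, Proposal C 5, Proposal D 16. Proposal D and Proposal A advance.
Runoff: Proposal D is ranked above Proposal A on 16 ballots, Proposal A above Proposal D on 17.

Proposal A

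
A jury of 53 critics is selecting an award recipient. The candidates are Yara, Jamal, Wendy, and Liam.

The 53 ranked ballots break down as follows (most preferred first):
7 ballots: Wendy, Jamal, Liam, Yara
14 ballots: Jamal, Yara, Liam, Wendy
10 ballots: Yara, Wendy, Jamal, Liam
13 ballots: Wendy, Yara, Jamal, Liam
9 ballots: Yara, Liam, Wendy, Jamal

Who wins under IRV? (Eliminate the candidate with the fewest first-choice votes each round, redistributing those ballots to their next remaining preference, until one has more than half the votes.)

Yara

Round 1: Yara 19, Jamal 14, Wendy 20, Liam 0. Liam eliminated.
Round 2: Yara 19, Jamal 14, Wendy 20. Jamal eliminated.
Round 3: Yara 33, Wendy 20. Yara has a majority (≥27).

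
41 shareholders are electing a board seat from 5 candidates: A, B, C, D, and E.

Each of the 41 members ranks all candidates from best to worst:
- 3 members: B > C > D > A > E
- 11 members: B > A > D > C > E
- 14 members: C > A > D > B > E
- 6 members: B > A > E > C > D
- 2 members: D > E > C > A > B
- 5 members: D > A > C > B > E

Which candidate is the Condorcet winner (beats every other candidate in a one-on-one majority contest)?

A

A vs B: 21–20
A vs C: 22–19
A vs D: 31–10
A vs E: 39–2
A beats every other candidate.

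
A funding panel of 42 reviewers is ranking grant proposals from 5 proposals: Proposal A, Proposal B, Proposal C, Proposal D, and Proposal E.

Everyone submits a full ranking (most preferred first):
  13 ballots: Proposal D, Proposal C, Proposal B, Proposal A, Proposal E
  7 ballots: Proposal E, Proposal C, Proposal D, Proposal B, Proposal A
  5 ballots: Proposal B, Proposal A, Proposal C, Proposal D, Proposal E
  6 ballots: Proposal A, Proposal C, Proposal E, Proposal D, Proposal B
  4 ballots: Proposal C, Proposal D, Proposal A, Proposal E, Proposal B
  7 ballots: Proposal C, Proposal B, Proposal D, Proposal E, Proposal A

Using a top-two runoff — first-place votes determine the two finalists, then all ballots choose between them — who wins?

Round 1 first-place votes: Proposal A 6, Proposal B 5, Proposal C 11, Proposal D 13, Proposal E 7. Proposal D and Proposal C advance.
Runoff: Proposal D is ranked above Proposal C on 13 ballots, Proposal C above Proposal D on 29.

Proposal C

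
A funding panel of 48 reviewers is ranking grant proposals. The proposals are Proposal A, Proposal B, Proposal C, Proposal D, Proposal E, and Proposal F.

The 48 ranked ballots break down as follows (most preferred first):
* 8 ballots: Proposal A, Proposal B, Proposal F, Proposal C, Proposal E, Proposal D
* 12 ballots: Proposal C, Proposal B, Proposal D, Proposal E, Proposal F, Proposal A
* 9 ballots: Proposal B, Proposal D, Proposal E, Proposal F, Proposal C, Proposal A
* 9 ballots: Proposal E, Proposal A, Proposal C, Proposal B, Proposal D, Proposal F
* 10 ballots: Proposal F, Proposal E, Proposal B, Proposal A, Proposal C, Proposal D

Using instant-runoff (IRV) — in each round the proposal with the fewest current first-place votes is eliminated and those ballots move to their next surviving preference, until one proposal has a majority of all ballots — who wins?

Proposal B

Round 1: Proposal A 8, Proposal B 9, Proposal C 12, Proposal D 0, Proposal E 9, Proposal F 10. Proposal D eliminated.
Round 2: Proposal A 8, Proposal B 9, Proposal C 12, Proposal E 9, Proposal F 10. Proposal A eliminated.
Round 3: Proposal B 17, Proposal C 12, Proposal E 9, Proposal F 10. Proposal E eliminated.
Round 4: Proposal B 17, Proposal C 21, Proposal F 10. Proposal F eliminated.
Round 5: Proposal B 27, Proposal C 21. Proposal B has a majority (≥25).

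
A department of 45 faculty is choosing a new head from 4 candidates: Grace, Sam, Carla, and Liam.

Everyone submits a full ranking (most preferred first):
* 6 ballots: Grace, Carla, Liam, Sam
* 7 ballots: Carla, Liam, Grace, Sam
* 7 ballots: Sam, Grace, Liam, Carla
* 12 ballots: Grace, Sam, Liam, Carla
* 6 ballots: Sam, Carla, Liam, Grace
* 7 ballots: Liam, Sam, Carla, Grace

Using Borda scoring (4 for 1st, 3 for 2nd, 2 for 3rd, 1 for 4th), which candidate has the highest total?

Grace: 6×4 + 7×2 + 7×3 + 12×4 + 6×1 + 7×1 = 120
Sam: 6×1 + 7×1 + 7×4 + 12×3 + 6×4 + 7×3 = 122
Carla: 6×3 + 7×4 + 7×1 + 12×1 + 6×3 + 7×2 = 97
Liam: 6×2 + 7×3 + 7×2 + 12×2 + 6×2 + 7×4 = 111

Sam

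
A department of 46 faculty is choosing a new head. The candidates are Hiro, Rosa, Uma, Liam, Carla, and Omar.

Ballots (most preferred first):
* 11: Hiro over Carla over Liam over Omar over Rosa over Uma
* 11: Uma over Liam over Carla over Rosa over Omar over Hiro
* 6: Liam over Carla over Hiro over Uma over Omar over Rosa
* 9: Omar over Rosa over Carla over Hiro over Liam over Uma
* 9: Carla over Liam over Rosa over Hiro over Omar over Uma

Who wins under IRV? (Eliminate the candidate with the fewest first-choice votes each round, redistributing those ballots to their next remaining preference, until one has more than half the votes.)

Round 1: Hiro 11, Rosa 0, Uma 11, Liam 6, Carla 9, Omar 9. Rosa eliminated.
Round 2: Hiro 11, Uma 11, Liam 6, Carla 9, Omar 9. Liam eliminated.
Round 3: Hiro 11, Uma 11, Carla 15, Omar 9. Omar eliminated.
Round 4: Hiro 11, Uma 11, Carla 24. Carla has a majority (≥24).

Carla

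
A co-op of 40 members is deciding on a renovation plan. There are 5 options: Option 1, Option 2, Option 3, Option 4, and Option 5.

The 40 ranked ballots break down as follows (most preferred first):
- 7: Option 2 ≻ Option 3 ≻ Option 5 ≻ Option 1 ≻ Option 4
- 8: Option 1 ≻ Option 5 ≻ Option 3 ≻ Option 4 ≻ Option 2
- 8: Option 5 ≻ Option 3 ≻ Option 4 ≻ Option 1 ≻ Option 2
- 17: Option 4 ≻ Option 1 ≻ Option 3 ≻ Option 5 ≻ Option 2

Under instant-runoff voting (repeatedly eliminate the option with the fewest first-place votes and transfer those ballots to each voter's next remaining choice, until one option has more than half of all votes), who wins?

Round 1: Option 1 8, Option 2 7, Option 3 0, Option 4 17, Option 5 8. Option 3 eliminated.
Round 2: Option 1 8, Option 2 7, Option 4 17, Option 5 8. Option 2 eliminated.
Round 3: Option 1 8, Option 4 17, Option 5 15. Option 1 eliminated.
Round 4: Option 4 17, Option 5 23. Option 5 has a majority (≥21).

Option 5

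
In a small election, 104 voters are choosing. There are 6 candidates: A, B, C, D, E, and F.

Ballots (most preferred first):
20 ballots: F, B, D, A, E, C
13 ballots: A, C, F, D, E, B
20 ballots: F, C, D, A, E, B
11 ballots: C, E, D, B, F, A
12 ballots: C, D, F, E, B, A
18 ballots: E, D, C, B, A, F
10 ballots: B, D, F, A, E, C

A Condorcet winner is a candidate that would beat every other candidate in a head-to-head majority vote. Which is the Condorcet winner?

C vs A: 61–43
C vs B: 74–30
C vs D: 56–48
C vs E: 56–48
C vs F: 54–50
C beats every other candidate.

C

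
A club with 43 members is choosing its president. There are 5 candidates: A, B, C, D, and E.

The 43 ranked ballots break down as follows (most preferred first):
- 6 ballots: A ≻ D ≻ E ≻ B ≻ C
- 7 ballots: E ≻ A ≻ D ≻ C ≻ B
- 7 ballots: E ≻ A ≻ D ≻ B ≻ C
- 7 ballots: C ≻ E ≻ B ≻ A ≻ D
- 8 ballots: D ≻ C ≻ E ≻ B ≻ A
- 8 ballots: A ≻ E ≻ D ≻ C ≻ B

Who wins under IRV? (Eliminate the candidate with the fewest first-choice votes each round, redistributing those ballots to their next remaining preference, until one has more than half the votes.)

Round 1: A 14, B 0, C 7, D 8, E 14. B eliminated.
Round 2: A 14, C 7, D 8, E 14. C eliminated.
Round 3: A 14, D 8, E 21. D eliminated.
Round 4: A 14, E 29. E has a majority (≥22).

E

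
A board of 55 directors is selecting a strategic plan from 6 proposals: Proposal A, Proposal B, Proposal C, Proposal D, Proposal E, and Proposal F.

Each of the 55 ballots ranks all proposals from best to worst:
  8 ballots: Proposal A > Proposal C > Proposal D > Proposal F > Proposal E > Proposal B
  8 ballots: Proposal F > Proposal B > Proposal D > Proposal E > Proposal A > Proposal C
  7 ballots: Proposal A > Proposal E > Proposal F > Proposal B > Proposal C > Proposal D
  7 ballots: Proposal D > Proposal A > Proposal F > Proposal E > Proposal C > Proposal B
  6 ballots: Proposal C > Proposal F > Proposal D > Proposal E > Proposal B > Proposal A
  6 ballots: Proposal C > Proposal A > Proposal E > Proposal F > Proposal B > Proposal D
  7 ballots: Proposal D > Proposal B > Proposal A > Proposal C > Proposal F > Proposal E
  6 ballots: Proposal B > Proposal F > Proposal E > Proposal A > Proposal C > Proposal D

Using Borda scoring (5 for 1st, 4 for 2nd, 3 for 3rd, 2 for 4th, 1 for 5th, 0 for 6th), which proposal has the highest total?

Proposal A

Proposal A: 8×5 + 8×1 + 7×5 + 7×4 + 6×0 + 6×4 + 7×3 + 6×2 = 168
Proposal B: 8×0 + 8×4 + 7×2 + 7×0 + 6×1 + 6×1 + 7×4 + 6×5 = 116
Proposal C: 8×4 + 8×0 + 7×1 + 7×1 + 6×5 + 6×5 + 7×2 + 6×1 = 126
Proposal D: 8×3 + 8×3 + 7×0 + 7×5 + 6×3 + 6×0 + 7×5 + 6×0 = 136
Proposal E: 8×1 + 8×2 + 7×4 + 7×2 + 6×2 + 6×3 + 7×0 + 6×3 = 114
Proposal F: 8×2 + 8×5 + 7×3 + 7×3 + 6×4 + 6×2 + 7×1 + 6×4 = 165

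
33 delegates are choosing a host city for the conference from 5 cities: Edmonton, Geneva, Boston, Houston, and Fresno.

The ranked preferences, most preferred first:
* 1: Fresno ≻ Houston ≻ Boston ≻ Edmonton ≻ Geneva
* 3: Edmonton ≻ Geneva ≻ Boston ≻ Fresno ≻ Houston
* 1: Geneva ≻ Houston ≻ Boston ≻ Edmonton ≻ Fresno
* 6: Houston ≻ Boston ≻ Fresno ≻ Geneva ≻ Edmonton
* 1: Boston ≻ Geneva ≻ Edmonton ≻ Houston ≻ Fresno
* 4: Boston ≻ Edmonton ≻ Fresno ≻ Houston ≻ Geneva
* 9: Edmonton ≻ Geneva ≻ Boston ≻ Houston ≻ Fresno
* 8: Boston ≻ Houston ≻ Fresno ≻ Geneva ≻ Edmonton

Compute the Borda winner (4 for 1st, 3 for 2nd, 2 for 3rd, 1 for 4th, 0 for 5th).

Edmonton: 1×1 + 3×4 + 1×1 + 6×0 + 1×2 + 4×3 + 9×4 + 8×0 = 64
Geneva: 1×0 + 3×3 + 1×4 + 6×1 + 1×3 + 4×0 + 9×3 + 8×1 = 57
Boston: 1×2 + 3×2 + 1×2 + 6×3 + 1×4 + 4×4 + 9×2 + 8×4 = 98
Houston: 1×3 + 3×0 + 1×3 + 6×4 + 1×1 + 4×1 + 9×1 + 8×3 = 68
Fresno: 1×4 + 3×1 + 1×0 + 6×2 + 1×0 + 4×2 + 9×0 + 8×2 = 43

Boston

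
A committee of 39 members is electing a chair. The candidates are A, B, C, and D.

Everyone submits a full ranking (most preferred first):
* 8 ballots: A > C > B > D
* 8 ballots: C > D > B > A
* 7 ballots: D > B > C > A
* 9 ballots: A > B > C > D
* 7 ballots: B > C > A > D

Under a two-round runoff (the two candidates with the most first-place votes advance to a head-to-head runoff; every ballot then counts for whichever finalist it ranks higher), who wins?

Round 1 first-place votes: A 17, B 7, C 8, D 7. A and C advance.
Runoff: A is ranked above C on 17 ballots, C above A on 22.

C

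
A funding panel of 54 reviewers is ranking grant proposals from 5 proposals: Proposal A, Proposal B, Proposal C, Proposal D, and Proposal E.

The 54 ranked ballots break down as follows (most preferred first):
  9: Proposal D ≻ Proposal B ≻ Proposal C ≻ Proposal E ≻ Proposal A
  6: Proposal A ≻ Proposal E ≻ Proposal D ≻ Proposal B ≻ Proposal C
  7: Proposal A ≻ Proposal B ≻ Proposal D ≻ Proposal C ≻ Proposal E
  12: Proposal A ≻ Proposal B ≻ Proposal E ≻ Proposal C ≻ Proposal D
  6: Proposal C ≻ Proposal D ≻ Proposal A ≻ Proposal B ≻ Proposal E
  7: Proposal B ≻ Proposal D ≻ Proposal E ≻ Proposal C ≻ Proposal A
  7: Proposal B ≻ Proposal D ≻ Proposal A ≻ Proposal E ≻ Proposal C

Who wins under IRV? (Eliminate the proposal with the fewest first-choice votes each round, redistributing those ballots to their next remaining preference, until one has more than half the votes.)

Proposal D

Round 1: Proposal A 25, Proposal B 14, Proposal C 6, Proposal D 9, Proposal E 0. Proposal E eliminated.
Round 2: Proposal A 25, Proposal B 14, Proposal C 6, Proposal D 9. Proposal C eliminated.
Round 3: Proposal A 25, Proposal B 14, Proposal D 15. Proposal B eliminated.
Round 4: Proposal A 25, Proposal D 29. Proposal D has a majority (≥28).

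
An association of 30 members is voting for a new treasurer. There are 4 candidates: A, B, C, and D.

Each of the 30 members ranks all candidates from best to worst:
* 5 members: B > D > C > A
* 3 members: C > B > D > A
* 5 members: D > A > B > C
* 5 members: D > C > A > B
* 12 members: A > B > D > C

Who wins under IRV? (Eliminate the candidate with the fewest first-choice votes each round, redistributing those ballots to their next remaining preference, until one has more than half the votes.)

Round 1: A 12, B 5, C 3, D 10. C eliminated.
Round 2: A 12, B 8, D 10. B eliminated.
Round 3: A 12, D 18. D has a majority (≥16).

D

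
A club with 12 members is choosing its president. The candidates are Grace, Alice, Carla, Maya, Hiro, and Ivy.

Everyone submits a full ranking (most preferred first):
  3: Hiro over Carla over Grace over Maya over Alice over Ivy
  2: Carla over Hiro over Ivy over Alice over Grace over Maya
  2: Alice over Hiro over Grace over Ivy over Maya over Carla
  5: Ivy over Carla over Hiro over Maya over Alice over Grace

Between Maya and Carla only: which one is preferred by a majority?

Maya is ranked above Carla on 2 ballots; Carla above Maya on 10.

Carla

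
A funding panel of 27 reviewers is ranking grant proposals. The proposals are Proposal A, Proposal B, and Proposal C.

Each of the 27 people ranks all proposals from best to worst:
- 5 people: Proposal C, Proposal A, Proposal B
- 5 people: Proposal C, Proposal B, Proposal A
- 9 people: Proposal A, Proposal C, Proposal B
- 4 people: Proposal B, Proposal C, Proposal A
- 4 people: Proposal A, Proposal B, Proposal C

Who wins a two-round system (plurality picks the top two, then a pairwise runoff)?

Proposal C

Round 1 first-place votes: Proposal A 13, Proposal B 4, Proposal C 10. Proposal A and Proposal C advance.
Runoff: Proposal A is ranked above Proposal C on 13 ballots, Proposal C above Proposal A on 14.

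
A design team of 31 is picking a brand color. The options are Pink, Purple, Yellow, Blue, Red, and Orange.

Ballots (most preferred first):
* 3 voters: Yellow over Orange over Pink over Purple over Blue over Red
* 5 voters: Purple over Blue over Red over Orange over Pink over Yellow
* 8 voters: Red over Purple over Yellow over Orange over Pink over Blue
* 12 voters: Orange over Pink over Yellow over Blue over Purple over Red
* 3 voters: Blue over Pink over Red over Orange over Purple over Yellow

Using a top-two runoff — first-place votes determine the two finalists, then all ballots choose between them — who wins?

Round 1 first-place votes: Pink 0, Purple 5, Yellow 3, Blue 3, Red 8, Orange 12. Orange and Red advance.
Runoff: Orange is ranked above Red on 15 ballots, Red above Orange on 16.

Red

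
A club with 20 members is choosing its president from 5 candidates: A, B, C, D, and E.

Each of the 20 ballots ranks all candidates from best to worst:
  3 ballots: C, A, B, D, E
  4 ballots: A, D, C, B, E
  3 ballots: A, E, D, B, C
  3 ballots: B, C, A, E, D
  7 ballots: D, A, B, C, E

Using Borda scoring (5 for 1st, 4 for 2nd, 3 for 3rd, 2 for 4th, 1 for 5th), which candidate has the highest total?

A: 3×4 + 4×5 + 3×5 + 3×3 + 7×4 = 84
B: 3×3 + 4×2 + 3×2 + 3×5 + 7×3 = 59
C: 3×5 + 4×3 + 3×1 + 3×4 + 7×2 = 56
D: 3×2 + 4×4 + 3×3 + 3×1 + 7×5 = 69
E: 3×1 + 4×1 + 3×4 + 3×2 + 7×1 = 32

A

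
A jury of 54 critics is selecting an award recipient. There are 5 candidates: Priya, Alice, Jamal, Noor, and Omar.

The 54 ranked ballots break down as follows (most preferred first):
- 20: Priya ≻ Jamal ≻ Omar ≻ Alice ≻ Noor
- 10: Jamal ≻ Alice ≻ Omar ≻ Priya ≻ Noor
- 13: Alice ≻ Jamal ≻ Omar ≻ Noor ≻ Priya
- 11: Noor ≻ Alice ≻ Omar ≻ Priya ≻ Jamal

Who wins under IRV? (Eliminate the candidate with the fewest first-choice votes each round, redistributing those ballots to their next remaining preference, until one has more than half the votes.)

Alice

Round 1: Priya 20, Alice 13, Jamal 10, Noor 11, Omar 0. Omar eliminated.
Round 2: Priya 20, Alice 13, Jamal 10, Noor 11. Jamal eliminated.
Round 3: Priya 20, Alice 23, Noor 11. Noor eliminated.
Round 4: Priya 20, Alice 34. Alice has a majority (≥28).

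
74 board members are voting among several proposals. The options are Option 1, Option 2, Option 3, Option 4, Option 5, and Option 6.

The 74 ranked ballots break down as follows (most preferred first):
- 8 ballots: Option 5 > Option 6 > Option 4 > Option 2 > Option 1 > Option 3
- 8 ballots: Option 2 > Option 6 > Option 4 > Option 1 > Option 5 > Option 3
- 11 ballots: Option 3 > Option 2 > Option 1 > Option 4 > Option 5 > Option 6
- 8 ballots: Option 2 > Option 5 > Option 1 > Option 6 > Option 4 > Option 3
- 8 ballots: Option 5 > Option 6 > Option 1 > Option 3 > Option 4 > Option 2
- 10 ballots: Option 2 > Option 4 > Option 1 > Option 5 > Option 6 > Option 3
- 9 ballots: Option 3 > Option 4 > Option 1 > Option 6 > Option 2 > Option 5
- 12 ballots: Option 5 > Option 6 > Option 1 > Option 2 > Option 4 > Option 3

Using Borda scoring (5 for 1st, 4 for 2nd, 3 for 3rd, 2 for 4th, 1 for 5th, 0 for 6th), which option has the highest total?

Option 2

Option 1: 8×1 + 8×2 + 11×3 + 8×3 + 8×3 + 10×3 + 9×3 + 12×3 = 198
Option 2: 8×2 + 8×5 + 11×4 + 8×5 + 8×0 + 10×5 + 9×1 + 12×2 = 223
Option 3: 8×0 + 8×0 + 11×5 + 8×0 + 8×2 + 10×0 + 9×5 + 12×0 = 116
Option 4: 8×3 + 8×3 + 11×2 + 8×1 + 8×1 + 10×4 + 9×4 + 12×1 = 174
Option 5: 8×5 + 8×1 + 11×1 + 8×4 + 8×5 + 10×2 + 9×0 + 12×5 = 211
Option 6: 8×4 + 8×4 + 11×0 + 8×2 + 8×4 + 10×1 + 9×2 + 12×4 = 188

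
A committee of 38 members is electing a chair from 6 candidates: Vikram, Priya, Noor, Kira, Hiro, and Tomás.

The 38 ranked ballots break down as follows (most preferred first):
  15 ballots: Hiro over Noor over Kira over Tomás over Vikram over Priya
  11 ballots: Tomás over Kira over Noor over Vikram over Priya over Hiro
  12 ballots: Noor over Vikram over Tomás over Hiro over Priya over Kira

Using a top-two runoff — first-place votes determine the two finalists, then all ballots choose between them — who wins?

Noor

Round 1 first-place votes: Vikram 0, Priya 0, Noor 12, Kira 0, Hiro 15, Tomás 11. Hiro and Noor advance.
Runoff: Hiro is ranked above Noor on 15 ballots, Noor above Hiro on 23.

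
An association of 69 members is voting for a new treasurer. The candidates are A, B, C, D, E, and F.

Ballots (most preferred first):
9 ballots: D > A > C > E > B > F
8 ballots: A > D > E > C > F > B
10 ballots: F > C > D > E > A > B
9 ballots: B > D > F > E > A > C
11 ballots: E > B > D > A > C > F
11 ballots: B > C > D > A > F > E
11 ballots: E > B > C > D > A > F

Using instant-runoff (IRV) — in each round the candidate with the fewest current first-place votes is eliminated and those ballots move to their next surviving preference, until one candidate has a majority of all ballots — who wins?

Round 1: A 8, B 20, C 0, D 9, E 22, F 10. C eliminated.
Round 2: A 8, B 20, D 9, E 22, F 10. A eliminated.
Round 3: B 20, D 17, E 22, F 10. F eliminated.
Round 4: B 20, D 27, E 22. B eliminated.
Round 5: D 47, E 22. D has a majority (≥35).

D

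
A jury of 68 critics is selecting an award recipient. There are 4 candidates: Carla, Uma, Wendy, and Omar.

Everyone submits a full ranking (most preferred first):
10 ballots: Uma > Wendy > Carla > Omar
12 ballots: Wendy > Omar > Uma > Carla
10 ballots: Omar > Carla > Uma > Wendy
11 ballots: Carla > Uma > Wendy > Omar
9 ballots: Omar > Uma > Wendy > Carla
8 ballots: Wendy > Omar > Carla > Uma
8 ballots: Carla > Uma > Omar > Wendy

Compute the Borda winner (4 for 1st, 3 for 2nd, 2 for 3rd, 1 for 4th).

Carla: 10×2 + 12×1 + 10×3 + 11×4 + 9×1 + 8×2 + 8×4 = 163
Uma: 10×4 + 12×2 + 10×2 + 11×3 + 9×3 + 8×1 + 8×3 = 176
Wendy: 10×3 + 12×4 + 10×1 + 11×2 + 9×2 + 8×4 + 8×1 = 168
Omar: 10×1 + 12×3 + 10×4 + 11×1 + 9×4 + 8×3 + 8×2 = 173

Uma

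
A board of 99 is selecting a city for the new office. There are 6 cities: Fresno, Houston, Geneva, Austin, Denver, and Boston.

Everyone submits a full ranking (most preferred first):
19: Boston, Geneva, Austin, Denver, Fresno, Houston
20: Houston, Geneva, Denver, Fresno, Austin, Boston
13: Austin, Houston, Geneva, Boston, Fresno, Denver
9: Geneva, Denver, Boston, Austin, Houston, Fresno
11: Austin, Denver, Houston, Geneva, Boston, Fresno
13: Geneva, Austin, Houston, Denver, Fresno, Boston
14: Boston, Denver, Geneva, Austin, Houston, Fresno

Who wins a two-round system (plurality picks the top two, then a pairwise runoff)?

Austin

Round 1 first-place votes: Fresno 0, Houston 20, Geneva 22, Austin 24, Denver 0, Boston 33. Boston and Austin advance.
Runoff: Boston is ranked above Austin on 42 ballots, Austin above Boston on 57.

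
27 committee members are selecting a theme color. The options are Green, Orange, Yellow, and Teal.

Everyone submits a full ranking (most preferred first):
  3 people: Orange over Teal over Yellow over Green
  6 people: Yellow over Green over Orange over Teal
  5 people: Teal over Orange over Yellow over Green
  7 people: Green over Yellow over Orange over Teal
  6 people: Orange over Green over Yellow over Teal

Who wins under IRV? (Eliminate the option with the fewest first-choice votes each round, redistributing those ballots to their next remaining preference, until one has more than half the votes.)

Round 1: Green 7, Orange 9, Yellow 6, Teal 5. Teal eliminated.
Round 2: Green 7, Orange 14, Yellow 6. Orange has a majority (≥14).

Orange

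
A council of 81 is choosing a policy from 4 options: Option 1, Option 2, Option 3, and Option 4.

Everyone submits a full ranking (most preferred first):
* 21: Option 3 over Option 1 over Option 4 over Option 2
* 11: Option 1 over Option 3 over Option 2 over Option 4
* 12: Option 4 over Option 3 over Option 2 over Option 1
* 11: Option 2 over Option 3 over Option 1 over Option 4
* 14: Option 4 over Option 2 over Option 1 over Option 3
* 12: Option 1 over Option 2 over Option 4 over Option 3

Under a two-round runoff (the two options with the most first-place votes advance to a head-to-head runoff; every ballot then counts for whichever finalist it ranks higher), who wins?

Option 1

Round 1 first-place votes: Option 1 23, Option 2 11, Option 3 21, Option 4 26. Option 4 and Option 1 advance.
Runoff: Option 4 is ranked above Option 1 on 26 ballots, Option 1 above Option 4 on 55.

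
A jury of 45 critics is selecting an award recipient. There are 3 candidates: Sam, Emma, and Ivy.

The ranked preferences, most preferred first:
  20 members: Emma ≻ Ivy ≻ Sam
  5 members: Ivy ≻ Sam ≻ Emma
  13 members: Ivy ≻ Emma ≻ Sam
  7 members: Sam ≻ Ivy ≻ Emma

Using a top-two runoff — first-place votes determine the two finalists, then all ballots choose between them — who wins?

Ivy

Round 1 first-place votes: Sam 7, Emma 20, Ivy 18. Emma and Ivy advance.
Runoff: Emma is ranked above Ivy on 20 ballots, Ivy above Emma on 25.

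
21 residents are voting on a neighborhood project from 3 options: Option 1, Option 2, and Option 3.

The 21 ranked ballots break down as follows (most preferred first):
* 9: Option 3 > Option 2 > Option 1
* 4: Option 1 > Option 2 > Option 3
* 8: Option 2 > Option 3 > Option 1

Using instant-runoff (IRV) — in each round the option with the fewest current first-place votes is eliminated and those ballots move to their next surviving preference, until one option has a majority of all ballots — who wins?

Option 2

Round 1: Option 1 4, Option 2 8, Option 3 9. Option 1 eliminated.
Round 2: Option 2 12, Option 3 9. Option 2 has a majority (≥11).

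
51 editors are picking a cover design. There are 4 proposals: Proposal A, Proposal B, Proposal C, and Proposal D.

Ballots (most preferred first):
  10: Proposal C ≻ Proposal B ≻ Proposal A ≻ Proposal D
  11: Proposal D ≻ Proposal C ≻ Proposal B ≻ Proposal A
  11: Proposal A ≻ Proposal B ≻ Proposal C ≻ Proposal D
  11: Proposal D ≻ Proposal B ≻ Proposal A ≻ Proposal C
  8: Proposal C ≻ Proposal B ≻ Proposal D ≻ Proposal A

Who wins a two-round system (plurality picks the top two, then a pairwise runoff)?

Proposal C

Round 1 first-place votes: Proposal A 11, Proposal B 0, Proposal C 18, Proposal D 22. Proposal D and Proposal C advance.
Runoff: Proposal D is ranked above Proposal C on 22 ballots, Proposal C above Proposal D on 29.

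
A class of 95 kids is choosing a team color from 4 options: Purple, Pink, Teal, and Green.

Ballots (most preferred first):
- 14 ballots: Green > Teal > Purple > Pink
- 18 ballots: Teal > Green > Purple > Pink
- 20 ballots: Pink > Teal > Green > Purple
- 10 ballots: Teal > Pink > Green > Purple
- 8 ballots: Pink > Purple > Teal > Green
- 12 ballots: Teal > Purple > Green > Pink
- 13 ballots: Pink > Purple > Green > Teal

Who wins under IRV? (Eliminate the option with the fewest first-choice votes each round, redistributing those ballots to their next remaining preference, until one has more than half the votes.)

Teal

Round 1: Purple 0, Pink 41, Teal 40, Green 14. Purple eliminated.
Round 2: Pink 41, Teal 40, Green 14. Green eliminated.
Round 3: Pink 41, Teal 54. Teal has a majority (≥48).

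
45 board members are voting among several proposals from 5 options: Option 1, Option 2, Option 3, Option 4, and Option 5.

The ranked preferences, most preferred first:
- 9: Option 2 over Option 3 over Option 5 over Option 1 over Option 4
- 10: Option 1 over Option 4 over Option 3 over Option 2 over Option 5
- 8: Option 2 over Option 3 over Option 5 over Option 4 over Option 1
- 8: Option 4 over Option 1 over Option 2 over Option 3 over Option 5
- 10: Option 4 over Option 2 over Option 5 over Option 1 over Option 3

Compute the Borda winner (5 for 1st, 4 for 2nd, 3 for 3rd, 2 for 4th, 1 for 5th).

Option 2

Option 1: 9×2 + 10×5 + 8×1 + 8×4 + 10×2 = 128
Option 2: 9×5 + 10×2 + 8×5 + 8×3 + 10×4 = 169
Option 3: 9×4 + 10×3 + 8×4 + 8×2 + 10×1 = 124
Option 4: 9×1 + 10×4 + 8×2 + 8×5 + 10×5 = 155
Option 5: 9×3 + 10×1 + 8×3 + 8×1 + 10×3 = 99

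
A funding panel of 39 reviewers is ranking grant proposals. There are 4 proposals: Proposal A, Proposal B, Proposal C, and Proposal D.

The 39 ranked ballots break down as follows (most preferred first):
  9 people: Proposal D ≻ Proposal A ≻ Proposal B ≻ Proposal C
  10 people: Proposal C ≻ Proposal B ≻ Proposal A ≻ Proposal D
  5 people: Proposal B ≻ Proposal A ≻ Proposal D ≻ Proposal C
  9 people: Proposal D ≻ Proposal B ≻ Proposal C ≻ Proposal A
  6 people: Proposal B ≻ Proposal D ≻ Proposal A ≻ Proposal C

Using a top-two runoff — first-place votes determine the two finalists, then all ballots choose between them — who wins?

Proposal B

Round 1 first-place votes: Proposal A 0, Proposal B 11, Proposal C 10, Proposal D 18. Proposal D and Proposal B advance.
Runoff: Proposal D is ranked above Proposal B on 18 ballots, Proposal B above Proposal D on 21.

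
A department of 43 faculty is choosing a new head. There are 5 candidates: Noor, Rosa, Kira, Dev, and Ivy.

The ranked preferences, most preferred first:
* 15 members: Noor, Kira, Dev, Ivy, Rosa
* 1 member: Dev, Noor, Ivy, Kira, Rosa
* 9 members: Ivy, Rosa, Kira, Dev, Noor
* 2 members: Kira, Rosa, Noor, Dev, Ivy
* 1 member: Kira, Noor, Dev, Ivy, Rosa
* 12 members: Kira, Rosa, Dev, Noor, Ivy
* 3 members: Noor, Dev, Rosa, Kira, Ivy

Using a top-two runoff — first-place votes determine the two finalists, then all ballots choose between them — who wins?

Round 1 first-place votes: Noor 18, Rosa 0, Kira 15, Dev 1, Ivy 9. Noor and Kira advance.
Runoff: Noor is ranked above Kira on 19 ballots, Kira above Noor on 24.

Kira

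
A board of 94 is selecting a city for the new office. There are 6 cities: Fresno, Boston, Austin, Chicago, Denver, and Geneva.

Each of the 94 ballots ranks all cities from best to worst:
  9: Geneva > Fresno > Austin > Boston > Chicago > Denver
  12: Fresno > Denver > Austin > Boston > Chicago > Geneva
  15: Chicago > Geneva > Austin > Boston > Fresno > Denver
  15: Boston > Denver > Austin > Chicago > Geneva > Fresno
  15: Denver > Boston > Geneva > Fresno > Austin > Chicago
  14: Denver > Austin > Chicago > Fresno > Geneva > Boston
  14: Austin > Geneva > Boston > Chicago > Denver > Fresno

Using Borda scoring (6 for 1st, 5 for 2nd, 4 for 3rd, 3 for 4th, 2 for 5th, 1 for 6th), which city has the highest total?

Austin

Fresno: 9×5 + 12×6 + 15×2 + 15×1 + 15×3 + 14×3 + 14×1 = 263
Boston: 9×3 + 12×3 + 15×3 + 15×6 + 15×5 + 14×1 + 14×4 = 343
Austin: 9×4 + 12×4 + 15×4 + 15×4 + 15×2 + 14×5 + 14×6 = 388
Chicago: 9×2 + 12×2 + 15×6 + 15×3 + 15×1 + 14×4 + 14×3 = 290
Denver: 9×1 + 12×5 + 15×1 + 15×5 + 15×6 + 14×6 + 14×2 = 361
Geneva: 9×6 + 12×1 + 15×5 + 15×2 + 15×4 + 14×2 + 14×5 = 329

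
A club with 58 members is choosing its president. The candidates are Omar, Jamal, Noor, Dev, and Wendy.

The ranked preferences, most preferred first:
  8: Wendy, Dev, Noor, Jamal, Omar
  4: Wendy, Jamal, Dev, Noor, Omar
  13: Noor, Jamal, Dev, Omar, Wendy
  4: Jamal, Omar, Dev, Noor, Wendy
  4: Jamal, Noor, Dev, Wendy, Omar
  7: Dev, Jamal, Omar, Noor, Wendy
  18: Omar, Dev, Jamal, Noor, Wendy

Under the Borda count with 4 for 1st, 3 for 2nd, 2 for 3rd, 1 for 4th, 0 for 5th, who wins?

Dev

Omar: 8×0 + 4×0 + 13×1 + 4×3 + 4×0 + 7×2 + 18×4 = 111
Jamal: 8×1 + 4×3 + 13×3 + 4×4 + 4×4 + 7×3 + 18×2 = 148
Noor: 8×2 + 4×1 + 13×4 + 4×1 + 4×3 + 7×1 + 18×1 = 113
Dev: 8×3 + 4×2 + 13×2 + 4×2 + 4×2 + 7×4 + 18×3 = 156
Wendy: 8×4 + 4×4 + 13×0 + 4×0 + 4×1 + 7×0 + 18×0 = 52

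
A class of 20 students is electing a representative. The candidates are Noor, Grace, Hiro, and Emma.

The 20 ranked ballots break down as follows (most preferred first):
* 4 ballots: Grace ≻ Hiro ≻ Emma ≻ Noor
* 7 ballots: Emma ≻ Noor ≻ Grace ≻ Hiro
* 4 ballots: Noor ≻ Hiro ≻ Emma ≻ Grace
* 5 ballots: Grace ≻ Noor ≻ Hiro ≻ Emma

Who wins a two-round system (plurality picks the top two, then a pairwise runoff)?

Round 1 first-place votes: Noor 4, Grace 9, Hiro 0, Emma 7. Grace and Emma advance.
Runoff: Grace is ranked above Emma on 9 ballots, Emma above Grace on 11.

Emma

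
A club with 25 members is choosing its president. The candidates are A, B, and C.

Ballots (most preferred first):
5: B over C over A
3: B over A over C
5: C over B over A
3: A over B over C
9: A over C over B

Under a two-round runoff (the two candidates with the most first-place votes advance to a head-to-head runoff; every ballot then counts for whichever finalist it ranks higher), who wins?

B

Round 1 first-place votes: A 12, B 8, C 5. A and B advance.
Runoff: A is ranked above B on 12 ballots, B above A on 13.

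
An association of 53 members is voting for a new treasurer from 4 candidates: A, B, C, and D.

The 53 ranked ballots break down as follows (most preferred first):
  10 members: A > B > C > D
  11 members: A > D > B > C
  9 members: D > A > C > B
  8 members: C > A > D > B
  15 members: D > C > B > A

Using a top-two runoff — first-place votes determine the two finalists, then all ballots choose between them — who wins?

A

Round 1 first-place votes: A 21, B 0, C 8, D 24. D and A advance.
Runoff: D is ranked above A on 24 ballots, A above D on 29.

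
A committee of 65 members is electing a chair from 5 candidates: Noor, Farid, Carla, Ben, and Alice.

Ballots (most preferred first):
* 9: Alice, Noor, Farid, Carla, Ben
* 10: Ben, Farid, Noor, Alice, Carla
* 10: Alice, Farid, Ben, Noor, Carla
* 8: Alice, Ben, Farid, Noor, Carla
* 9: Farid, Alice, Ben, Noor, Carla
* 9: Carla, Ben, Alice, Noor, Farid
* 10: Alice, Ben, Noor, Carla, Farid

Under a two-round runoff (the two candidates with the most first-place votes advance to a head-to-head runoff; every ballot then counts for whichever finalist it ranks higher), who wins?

Alice

Round 1 first-place votes: Noor 0, Farid 9, Carla 9, Ben 10, Alice 37. Alice and Ben advance.
Runoff: Alice is ranked above Ben on 46 ballots, Ben above Alice on 19.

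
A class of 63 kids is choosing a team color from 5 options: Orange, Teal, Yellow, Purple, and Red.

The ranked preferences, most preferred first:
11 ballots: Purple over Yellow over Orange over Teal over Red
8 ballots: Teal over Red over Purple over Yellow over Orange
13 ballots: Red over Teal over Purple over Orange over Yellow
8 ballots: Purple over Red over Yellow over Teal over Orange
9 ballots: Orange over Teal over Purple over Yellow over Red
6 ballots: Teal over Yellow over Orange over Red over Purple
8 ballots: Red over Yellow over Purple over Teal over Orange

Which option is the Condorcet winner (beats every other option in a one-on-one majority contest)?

Teal vs Orange: 43–20
Teal vs Yellow: 36–27
Teal vs Purple: 36–27
Teal vs Red: 34–29
Teal beats every other option.

Teal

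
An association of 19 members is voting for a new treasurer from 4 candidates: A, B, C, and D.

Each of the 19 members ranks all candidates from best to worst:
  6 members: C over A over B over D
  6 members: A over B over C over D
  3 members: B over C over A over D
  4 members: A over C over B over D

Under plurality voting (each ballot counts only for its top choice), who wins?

A

First-place votes: A 10, B 3, C 6, D 0.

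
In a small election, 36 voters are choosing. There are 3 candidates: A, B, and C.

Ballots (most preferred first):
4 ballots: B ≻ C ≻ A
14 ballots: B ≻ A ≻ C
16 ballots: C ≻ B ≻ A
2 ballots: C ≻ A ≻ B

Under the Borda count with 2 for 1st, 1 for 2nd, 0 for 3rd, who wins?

B

A: 4×0 + 14×1 + 16×0 + 2×1 = 16
B: 4×2 + 14×2 + 16×1 + 2×0 = 52
C: 4×1 + 14×0 + 16×2 + 2×2 = 40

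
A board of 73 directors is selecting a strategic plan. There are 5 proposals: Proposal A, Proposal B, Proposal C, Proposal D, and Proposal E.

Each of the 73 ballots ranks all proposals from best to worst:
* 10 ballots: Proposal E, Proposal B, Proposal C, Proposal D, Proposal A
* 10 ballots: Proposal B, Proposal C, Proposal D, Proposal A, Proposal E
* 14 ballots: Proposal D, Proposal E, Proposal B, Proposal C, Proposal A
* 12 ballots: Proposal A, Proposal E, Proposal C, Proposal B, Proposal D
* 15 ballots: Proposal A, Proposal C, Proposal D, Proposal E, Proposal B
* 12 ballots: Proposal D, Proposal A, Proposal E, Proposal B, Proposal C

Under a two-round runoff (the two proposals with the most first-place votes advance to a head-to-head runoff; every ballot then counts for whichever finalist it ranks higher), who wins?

Proposal D

Round 1 first-place votes: Proposal A 27, Proposal B 10, Proposal C 0, Proposal D 26, Proposal E 10. Proposal A and Proposal D advance.
Runoff: Proposal A is ranked above Proposal D on 27 ballots, Proposal D above Proposal A on 46.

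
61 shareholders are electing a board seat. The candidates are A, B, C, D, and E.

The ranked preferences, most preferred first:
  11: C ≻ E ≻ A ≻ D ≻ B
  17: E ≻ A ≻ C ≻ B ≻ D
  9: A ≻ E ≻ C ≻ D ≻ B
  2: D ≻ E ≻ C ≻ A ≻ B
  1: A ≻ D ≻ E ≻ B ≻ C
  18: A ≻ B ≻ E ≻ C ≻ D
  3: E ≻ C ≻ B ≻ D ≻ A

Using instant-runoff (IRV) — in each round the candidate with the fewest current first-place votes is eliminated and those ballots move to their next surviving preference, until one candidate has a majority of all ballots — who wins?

E

Round 1: A 28, B 0, C 11, D 2, E 20. B eliminated.
Round 2: A 28, C 11, D 2, E 20. D eliminated.
Round 3: A 28, C 11, E 22. C eliminated.
Round 4: A 28, E 33. E has a majority (≥31).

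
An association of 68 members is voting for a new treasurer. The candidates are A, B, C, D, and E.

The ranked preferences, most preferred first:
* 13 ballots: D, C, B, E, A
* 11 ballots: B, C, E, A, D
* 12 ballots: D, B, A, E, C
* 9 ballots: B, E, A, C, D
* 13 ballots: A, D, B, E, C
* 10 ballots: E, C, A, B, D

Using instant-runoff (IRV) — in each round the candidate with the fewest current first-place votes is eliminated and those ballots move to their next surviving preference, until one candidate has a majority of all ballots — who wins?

Round 1: A 13, B 20, C 0, D 25, E 10. C eliminated.
Round 2: A 13, B 20, D 25, E 10. E eliminated.
Round 3: A 23, B 20, D 25. B eliminated.
Round 4: A 43, D 25. A has a majority (≥35).

A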